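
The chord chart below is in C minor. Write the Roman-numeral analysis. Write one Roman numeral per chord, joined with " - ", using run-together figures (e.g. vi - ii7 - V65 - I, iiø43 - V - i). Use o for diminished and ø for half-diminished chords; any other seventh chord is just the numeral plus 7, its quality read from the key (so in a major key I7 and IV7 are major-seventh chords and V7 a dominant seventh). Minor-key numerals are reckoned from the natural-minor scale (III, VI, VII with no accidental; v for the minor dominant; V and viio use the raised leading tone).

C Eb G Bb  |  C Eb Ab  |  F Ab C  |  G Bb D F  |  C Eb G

i7 - VI6 - iv - v7 - i

C-Eb-G-Bb: minor seventh chord on C = scale degree 1 → i7.
C-Eb-Ab: root Ab is the submediant; major triad there is VI6.
F-Ab-C has root F, degree 4 in C minor, so iv.
G-Bb-D-F: minor seventh chord on G = scale degree 5 → v7.
C-Eb-G: minor triad on C = scale degree 1 → i.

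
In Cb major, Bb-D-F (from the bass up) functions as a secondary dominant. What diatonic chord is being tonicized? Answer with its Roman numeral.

iii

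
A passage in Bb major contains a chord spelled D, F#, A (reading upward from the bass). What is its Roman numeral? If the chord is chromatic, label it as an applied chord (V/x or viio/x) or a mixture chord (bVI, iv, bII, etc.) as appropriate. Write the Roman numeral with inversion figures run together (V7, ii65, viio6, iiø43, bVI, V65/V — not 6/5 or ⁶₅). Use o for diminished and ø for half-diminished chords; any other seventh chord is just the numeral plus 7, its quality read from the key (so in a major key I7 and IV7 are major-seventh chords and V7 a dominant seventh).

V/vi

The pitches D-F#-A form a major triad rooted on D.
D is not a diatonic chord root with this quality in Bb major, but it lies a perfect fifth above G (vi), so the chord functions as an applied dominant of vi.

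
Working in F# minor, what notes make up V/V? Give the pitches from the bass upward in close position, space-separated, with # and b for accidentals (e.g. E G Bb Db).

V/V is a secondary dominant — the dominant triad of V. V in F# minor is C#, so the applied chord's root is G#, a perfect fifth above.
Building a major triad on G# gives G#-B#-D#.

G# B# D#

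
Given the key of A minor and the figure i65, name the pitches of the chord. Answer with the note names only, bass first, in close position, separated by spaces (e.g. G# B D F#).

C E G A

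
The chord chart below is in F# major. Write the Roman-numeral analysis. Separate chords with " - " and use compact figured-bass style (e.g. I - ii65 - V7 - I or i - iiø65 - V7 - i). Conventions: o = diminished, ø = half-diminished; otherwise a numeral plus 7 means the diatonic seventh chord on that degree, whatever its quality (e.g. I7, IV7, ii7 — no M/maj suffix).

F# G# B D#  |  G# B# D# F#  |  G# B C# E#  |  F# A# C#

ii42 - V7/V - V43 - I

F#-G#-B-D# has root G#, degree 2 in F# major, so ii42.
G#-B#-D#-F#: a dominant seventh chord on G#, the applied dominant of V → V7/V.
G#-B-C#-E#: root C# is the dominant; dominant seventh chord there is V43.
F#-A#-C# has root F#, degree 1 in F# major, so I.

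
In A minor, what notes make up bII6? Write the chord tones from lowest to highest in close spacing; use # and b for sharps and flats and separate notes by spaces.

D F Bb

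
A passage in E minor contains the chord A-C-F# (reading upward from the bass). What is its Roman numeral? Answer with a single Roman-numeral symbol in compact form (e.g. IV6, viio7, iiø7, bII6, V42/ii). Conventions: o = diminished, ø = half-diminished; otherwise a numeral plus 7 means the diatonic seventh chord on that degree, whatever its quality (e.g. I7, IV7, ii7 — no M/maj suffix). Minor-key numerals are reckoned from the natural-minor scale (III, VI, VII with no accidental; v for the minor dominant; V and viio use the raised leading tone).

iio6

Stacked in thirds the chord is F#-A-C: a diminished triad on F#.
In E minor, F# is the supertonic; the diatonic diminished triad there is iio.
With A in the bass the chord is in first inversion, so the figured bass is 6.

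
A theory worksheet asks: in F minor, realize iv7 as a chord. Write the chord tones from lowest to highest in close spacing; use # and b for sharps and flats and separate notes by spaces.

Bb Db F Ab

In F minor, the fourth degree is Bb, and the diatonic chord built there is a minor seventh chord.
That chord is spelled Bb-Db-F-Ab.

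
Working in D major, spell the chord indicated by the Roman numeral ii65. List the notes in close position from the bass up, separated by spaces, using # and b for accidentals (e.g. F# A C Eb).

G B D E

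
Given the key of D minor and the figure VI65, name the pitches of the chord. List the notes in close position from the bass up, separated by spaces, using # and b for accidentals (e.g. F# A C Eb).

D F A Bb

In D minor, the sixth degree is Bb, and the diatonic chord built there is a major seventh chord.
That chord is spelled Bb-D-F-A.
The figured bass 65 indicates first inversion, placing the third (D) in the bass: D-F-A-Bb.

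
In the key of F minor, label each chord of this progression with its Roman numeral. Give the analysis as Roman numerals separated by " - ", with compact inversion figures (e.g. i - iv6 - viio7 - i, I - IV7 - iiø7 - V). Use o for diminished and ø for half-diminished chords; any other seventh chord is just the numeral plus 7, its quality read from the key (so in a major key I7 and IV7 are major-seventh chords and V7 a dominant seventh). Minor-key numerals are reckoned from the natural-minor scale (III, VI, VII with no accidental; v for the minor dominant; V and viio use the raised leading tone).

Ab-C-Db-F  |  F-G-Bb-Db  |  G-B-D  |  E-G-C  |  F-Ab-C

Ab-C-Db-F: major seventh chord on Db = scale degree 6 → VI43.
F-G-Bb-Db has root G, degree 2 in F minor, so iiø42.
G-B-D: chromatic; G is V of V, so V/V.
E-G-C: major triad on C = scale degree 5 → V6.
F-Ab-C has root F, degree 1 in F minor, so i.

VI43 - iiø42 - V/V - V6 - i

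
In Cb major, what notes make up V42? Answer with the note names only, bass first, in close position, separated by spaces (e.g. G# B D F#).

Fb Gb Bb Db

The numeral's case and figure indicate a dominant seventh chord. In Cb major its root, the dominant, is Gb.
That chord is spelled Gb-Bb-Db-Fb.
With the 42 figure the chord is in third inversion; from the bass Fb upward in close position it reads Fb-Gb-Bb-Db.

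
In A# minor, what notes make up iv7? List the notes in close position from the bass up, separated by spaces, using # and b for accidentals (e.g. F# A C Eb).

D# F# A# C#

In A# minor, the fourth degree is D#, and the diatonic chord built there is a minor seventh chord.
Stacking thirds from D# gives D#-F#-A#-C#.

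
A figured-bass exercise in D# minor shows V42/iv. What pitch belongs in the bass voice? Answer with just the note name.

C#

The applied chord V42/iv is rooted on D#: D#-F##-A#-C#.
The figure 42 means third inversion — the seventh is in the bass.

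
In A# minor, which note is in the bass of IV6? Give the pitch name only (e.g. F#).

IV in A# minor has root D#; the chord is D#-F##-A#.
The figure 6 means first inversion — the third is in the bass.

F##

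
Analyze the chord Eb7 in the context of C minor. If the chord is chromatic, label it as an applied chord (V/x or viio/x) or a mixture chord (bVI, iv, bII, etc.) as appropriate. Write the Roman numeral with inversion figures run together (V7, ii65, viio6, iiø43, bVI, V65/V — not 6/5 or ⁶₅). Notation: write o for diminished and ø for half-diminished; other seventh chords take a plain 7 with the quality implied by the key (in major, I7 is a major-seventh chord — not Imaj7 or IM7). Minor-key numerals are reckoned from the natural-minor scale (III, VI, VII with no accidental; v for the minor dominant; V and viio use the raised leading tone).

The pitches Eb-G-Bb-Db form a dominant seventh chord rooted on Eb.
Eb is not a diatonic chord root with this quality in C minor, but it lies a perfect fifth above Ab (VI), so the chord functions as an applied dominant of VI.

V7/VI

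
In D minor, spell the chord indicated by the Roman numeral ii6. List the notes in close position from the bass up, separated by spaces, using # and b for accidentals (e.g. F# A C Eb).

G B E

ii6 is the minor supertonic, borrowed from the parallel major (the Dorian ii). In D minor that root is E.
So the chord is E-G-B, a minor triad.
The figured bass 6 indicates first inversion, placing the third (G) in the bass: G-B-E.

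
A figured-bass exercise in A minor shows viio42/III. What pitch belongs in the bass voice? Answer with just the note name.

Ab

The applied chord viio42/III is rooted on B: B-D-F-Ab.
The figure 42 means third inversion — the seventh is in the bass.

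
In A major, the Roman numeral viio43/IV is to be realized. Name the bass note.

G

The applied chord viio43/IV is rooted on C#: C#-E-G-Bb.
The figure 43 means second inversion — the fifth is in the bass.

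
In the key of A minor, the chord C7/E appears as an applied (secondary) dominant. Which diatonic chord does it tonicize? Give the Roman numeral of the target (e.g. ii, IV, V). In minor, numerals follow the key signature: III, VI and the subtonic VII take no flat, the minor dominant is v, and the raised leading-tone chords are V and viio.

VI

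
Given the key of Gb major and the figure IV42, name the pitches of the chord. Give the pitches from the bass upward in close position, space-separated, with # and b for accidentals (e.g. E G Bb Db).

Bb Cb Eb Gb

The numeral's case and figure indicate a major seventh chord. In Gb major its root, scale degree 4, is Cb.
That chord is spelled Cb-Eb-Gb-Bb.
With the 42 figure the chord is in third inversion; from the bass Bb upward in close position it reads Bb-Cb-Eb-Gb.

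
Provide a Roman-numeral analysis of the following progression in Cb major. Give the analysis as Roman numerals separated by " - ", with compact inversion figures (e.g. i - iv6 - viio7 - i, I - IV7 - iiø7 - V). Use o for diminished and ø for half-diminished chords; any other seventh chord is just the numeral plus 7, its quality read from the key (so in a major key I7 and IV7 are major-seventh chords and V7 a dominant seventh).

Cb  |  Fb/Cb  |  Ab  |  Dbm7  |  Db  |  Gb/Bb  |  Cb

I - IV64 - V/ii - ii7 - V/V - V6 - I

Cb: major triad on Cb = scale degree 1 → I.
Fb/Cb: root Fb is the subdominant; major triad there is IV64.
Ab: chromatic; Ab is V of ii, so V/ii.
Dbm7 has root Db, degree 2 in Cb major, so ii7.
Db: chromatic; Db is V of V, so V/V.
Gb/Bb has root Gb, degree 5 in Cb major, so V6.
Cb: root Cb is the tonic; major triad there is I.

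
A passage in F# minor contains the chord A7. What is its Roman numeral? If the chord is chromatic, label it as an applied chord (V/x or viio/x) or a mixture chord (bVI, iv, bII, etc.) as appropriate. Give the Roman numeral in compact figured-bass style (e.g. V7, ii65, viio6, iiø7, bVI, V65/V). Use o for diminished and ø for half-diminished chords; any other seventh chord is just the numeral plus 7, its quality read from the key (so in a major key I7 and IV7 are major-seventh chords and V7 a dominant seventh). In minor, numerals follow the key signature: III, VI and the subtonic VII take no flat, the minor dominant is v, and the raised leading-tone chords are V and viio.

The pitches A-C#-E-G form a dominant seventh chord rooted on A.
A is not a diatonic chord root with this quality in F# minor, but it lies a perfect fifth above D (VI), so the chord functions as an applied dominant of VI.

V7/VI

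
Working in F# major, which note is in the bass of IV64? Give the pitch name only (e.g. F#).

F#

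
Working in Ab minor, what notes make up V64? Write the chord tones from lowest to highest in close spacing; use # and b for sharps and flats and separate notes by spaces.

In Ab minor, the fifth degree is Eb. The dominant is major (leading tone raised), so V is a major triad.
Stacking thirds from Eb gives Eb-G-Bb.
The figured bass 64 indicates second inversion, placing the fifth (Bb) in the bass: Bb-Eb-G.

Bb Eb G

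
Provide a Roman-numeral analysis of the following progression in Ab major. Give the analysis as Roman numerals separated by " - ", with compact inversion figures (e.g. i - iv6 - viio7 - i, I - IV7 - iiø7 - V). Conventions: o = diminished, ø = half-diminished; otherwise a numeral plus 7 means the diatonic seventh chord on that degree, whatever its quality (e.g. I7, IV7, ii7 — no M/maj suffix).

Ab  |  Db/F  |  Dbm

I - IV6 - iv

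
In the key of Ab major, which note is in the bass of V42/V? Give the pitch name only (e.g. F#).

Ab

The applied chord V42/V is rooted on Bb: Bb-D-F-Ab.
The figure 42 means third inversion — the seventh is in the bass.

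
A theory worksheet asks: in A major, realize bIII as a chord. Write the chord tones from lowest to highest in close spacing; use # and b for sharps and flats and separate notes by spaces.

C E G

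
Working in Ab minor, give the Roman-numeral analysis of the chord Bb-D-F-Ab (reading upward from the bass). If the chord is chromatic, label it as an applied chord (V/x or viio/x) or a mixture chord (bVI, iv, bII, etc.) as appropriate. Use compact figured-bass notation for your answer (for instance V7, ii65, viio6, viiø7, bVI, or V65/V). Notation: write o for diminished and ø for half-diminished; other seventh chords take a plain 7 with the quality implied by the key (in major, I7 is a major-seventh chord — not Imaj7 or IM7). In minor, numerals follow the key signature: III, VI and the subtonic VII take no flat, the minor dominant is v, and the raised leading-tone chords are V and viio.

The pitches Bb-D-F-Ab form a dominant seventh chord rooted on Bb.
Bb is not a diatonic chord root with this quality in Ab minor, but it lies a perfect fifth above Eb (V), so the chord functions as an applied dominant of V.

V7/V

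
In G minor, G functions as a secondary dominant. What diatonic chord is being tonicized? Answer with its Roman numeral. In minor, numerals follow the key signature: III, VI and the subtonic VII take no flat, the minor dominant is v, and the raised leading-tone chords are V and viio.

iv

The chord is a major triad on G.
A dominant resolves down a perfect fifth: G → C. In G minor, C is scale degree 4, i.e. iv.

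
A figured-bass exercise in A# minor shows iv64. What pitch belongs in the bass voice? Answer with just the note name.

iv in A# minor has root D#; the chord is D#-F#-A#.
The figure 64 means second inversion — the fifth is in the bass.

A#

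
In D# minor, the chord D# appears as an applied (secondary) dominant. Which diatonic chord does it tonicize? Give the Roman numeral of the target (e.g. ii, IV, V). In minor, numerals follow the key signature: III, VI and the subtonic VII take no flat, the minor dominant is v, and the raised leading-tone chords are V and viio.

The chord is a major triad on D#.
A dominant resolves down a perfect fifth: D# → G#. In D# minor, G# is scale degree 4, i.e. iv.

iv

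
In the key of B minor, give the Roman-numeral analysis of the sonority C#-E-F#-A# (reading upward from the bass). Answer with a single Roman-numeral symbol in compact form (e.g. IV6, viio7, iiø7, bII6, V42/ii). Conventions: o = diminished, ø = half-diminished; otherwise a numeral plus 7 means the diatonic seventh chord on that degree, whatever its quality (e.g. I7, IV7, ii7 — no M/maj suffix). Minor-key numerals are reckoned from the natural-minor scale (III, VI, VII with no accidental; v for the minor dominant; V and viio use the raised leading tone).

Stacked in thirds the chord is F#-A#-C#-E: a dominant seventh chord on F#.
In B minor, F# is the dominant; the diatonic dominant seventh chord there is V7.
With C# in the bass the chord is in second inversion, so the figured bass is 43.

V43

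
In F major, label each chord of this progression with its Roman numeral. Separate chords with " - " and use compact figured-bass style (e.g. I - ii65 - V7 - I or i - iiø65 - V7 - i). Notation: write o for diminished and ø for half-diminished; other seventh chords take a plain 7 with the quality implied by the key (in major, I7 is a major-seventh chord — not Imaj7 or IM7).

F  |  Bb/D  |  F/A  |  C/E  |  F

F has root F, degree 1 in F major, so I.
Bb/D: root Bb is the subdominant; major triad there is IV6.
F/A: root F is the tonic; major triad there is I6.
C/E: major triad on C = scale degree 5 → V6.
F: root F is the tonic; major triad there is I.

I - IV6 - I6 - V6 - I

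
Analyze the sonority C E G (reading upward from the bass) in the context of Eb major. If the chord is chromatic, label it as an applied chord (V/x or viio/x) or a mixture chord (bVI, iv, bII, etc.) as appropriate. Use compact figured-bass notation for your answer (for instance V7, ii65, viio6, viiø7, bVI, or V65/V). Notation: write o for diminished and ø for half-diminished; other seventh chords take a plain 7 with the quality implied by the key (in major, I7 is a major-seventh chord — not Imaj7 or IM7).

V/ii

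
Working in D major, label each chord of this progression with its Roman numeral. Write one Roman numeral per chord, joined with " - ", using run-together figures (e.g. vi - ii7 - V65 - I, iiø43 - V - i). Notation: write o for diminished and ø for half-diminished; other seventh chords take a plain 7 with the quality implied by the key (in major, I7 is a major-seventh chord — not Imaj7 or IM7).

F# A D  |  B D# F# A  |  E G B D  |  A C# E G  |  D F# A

F#-A-D: root D is the tonic; major triad there is I6.
B-D#-F#-A: a dominant seventh chord on B, the applied dominant of ii → V7/ii.
E-G-B-D: minor seventh chord on E = scale degree 2 → ii7.
A-C#-E-G: root A is the dominant; dominant seventh chord there is V7.
D-F#-A: root D is the tonic; major triad there is I.

I6 - V7/ii - ii7 - V7 - I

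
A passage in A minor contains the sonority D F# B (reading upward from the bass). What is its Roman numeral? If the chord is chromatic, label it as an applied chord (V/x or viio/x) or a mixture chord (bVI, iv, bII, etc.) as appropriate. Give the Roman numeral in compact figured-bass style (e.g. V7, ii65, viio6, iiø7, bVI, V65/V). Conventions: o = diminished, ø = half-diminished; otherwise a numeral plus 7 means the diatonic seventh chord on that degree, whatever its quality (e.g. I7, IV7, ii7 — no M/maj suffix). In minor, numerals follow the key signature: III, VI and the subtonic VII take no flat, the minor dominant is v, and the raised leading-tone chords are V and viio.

ii6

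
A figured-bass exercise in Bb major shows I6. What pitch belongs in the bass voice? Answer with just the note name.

D

I in Bb major has root Bb; the chord is Bb-D-F.
The figure 6 means first inversion — the third is in the bass.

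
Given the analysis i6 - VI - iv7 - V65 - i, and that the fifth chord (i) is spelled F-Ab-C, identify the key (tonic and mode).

i is given as F-Ab-C — a minor triad with root F.
If F is scale degree 1 and the mode makes that degree carry a minor triad, the tonic is F and the mode is minor.

F minor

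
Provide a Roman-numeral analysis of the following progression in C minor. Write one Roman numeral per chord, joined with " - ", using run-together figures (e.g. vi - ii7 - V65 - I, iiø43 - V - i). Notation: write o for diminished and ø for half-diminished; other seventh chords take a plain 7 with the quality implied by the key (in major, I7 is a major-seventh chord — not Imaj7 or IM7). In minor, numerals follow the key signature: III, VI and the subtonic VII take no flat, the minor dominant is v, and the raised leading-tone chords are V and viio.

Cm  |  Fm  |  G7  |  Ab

i - iv - V7 - VI

Cm has root C, degree 1 in C minor, so i.
Fm: minor triad on F = scale degree 4 → iv.
G7 has root G, degree 5 in C minor, so V7.
Ab has root Ab, degree 6 in C minor, so VI.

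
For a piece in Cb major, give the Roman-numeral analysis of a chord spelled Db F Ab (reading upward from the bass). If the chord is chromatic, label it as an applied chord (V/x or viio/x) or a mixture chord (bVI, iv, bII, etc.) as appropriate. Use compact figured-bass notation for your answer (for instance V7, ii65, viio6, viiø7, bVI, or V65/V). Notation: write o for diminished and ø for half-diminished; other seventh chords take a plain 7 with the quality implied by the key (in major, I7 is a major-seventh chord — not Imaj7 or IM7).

V/V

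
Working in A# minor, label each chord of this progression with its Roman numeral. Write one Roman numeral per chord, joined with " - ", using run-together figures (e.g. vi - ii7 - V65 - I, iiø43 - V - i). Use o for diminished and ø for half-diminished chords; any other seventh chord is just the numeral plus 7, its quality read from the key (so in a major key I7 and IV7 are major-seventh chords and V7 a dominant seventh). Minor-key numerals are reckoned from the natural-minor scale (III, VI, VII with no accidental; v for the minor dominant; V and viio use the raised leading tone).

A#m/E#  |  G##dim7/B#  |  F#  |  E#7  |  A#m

A#m/E#: root A# is the tonic; minor triad there is i64.
G##dim7/B#: root G## is the leading tone; fully diminished seventh chord there is viio65.
F#: major triad on F# = scale degree 6 → VI.
E#7 has root E#, degree 5 in A# minor, so V7.
A#m: minor triad on A# = scale degree 1 → i.

i64 - viio65 - VI - V7 - i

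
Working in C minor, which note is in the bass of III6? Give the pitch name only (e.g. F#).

III in C minor has root Eb; the chord is Eb-G-Bb.
The figure 6 means first inversion — the third is in the bass.

G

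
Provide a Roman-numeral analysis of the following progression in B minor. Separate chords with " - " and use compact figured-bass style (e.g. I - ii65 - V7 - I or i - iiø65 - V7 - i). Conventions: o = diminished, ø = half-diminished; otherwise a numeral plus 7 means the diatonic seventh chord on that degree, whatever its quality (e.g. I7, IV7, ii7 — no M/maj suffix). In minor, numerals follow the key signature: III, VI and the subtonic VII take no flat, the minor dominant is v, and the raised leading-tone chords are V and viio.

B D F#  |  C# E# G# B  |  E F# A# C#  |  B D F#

i - V7/V - V42 - i

B-D-F#: minor triad on B = scale degree 1 → i.
C#-E#-G#-B: chromatic; C# is V of V, so V7/V.
E-F#-A#-C# has root F#, degree 5 in B minor, so V42.
B-D-F# has root B, degree 1 in B minor, so i.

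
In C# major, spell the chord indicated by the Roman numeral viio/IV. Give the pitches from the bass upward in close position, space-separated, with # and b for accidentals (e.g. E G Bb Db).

The slash marks an applied leading-tone chord: viio of IV. In C# major, IV is F#, so the leading tone to it is E#, a half step below.
Building a diminished triad on E# gives E#-G#-B.

E# G# B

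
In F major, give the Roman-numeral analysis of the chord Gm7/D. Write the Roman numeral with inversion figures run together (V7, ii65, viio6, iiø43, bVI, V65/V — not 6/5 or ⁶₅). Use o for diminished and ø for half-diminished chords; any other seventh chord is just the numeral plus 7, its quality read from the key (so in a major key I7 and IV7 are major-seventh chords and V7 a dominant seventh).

ii43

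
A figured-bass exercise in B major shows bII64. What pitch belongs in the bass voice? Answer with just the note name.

bII in B major has root C; the chord is C-E-G.
The figure 64 means second inversion — the fifth is in the bass.

G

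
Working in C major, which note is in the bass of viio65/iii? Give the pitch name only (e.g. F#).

F#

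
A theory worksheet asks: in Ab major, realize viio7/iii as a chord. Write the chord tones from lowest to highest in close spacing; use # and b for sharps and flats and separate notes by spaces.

B D F Ab

The slash marks an applied leading-tone chord: viio of iii. In Ab major, iii is C, so the leading tone to it is B, a half step below.
Building a fully diminished seventh chord on B gives B-D-F-Ab.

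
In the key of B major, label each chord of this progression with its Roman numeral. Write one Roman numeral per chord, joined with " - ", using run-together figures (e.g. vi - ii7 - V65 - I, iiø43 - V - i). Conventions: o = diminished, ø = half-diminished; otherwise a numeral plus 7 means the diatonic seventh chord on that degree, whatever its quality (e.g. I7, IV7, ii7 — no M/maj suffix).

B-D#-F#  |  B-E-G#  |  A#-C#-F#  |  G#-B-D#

B-D#-F#: root B is the tonic; major triad there is I.
B-E-G# has root E, degree 4 in B major, so IV64.
A#-C#-F#: major triad on F# = scale degree 5 → V6.
G#-B-D#: minor triad on G# = scale degree 6 → vi.

I - IV64 - V6 - vi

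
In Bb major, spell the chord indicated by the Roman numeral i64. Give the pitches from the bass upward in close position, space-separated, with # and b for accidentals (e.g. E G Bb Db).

F Bb Db

Scale degree 1 in Bb major is Bb; here the chord built on it is altered to a minor triad. i64 is the minor tonic, borrowed from the parallel minor.
So the chord is Bb-Db-F, a minor triad.
The figured bass 64 indicates second inversion, placing the fifth (F) in the bass: F-Bb-Db.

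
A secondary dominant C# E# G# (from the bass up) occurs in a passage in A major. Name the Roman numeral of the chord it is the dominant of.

The chord is a major triad on C#.
A dominant resolves down a perfect fifth: C# → F#. In A major, F# is scale degree 6, i.e. vi.

vi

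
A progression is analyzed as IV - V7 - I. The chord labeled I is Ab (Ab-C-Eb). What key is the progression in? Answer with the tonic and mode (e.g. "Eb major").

The anchor chord is a major triad on Ab, labeled I.
If Ab is scale degree 1 and the mode makes that degree carry a major triad, the tonic is Ab and the mode is major.

Ab major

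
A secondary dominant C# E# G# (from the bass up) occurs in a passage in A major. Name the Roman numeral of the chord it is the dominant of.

The chord is a major triad on C#.
A dominant resolves down a perfect fifth: C# → F#. In A major, F# is scale degree 6, i.e. vi.

vi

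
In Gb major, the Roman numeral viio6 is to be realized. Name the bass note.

viio in Gb major has root F; the chord is F-Ab-Cb.
The figure 6 means first inversion — the third is in the bass.

Ab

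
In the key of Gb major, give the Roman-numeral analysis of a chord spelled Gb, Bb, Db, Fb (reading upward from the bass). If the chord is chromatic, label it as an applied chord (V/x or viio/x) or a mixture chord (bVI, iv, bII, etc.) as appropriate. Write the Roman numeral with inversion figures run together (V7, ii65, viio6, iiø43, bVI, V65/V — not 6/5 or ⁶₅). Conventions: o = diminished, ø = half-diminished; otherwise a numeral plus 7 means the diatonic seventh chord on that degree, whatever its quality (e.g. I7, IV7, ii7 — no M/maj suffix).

The pitches Gb-Bb-Db-Fb form a dominant seventh chord rooted on Gb.
Gb is not a diatonic chord root with this quality in Gb major, but it lies a perfect fifth above Cb (IV), so the chord functions as an applied dominant of IV.

V7/IV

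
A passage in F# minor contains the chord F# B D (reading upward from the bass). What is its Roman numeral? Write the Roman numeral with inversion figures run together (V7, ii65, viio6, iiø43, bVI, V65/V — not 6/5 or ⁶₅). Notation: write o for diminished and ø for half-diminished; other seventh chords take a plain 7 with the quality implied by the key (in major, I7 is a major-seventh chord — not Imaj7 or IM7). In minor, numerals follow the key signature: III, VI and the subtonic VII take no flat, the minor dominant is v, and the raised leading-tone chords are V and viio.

The pitches B-D-F# form a minor triad rooted on B.
In F# minor, B is the subdominant; the diatonic minor triad there is iv.
With F# in the bass the chord is in second inversion, so the figured bass is 64.

iv64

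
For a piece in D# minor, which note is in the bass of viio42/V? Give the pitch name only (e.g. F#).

F#

The applied chord viio42/V is rooted on G##: G##-B#-D#-F#.
The figure 42 means third inversion — the seventh is in the bass.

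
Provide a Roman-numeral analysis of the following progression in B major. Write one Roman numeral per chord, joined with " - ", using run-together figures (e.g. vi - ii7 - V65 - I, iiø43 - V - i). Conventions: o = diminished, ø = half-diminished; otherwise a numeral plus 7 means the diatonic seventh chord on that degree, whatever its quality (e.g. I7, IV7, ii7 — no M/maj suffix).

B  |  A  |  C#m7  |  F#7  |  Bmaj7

B: root B is the tonic; major triad there is I.
A: A with this quality isn't in the key; it's bVII, borrowed from the parallel minor.
C#m7: root C# is the supertonic; minor seventh chord there is ii7.
F#7 has root F#, degree 5 in B major, so V7.
Bmaj7: major seventh chord on B = scale degree 1 → I7.

I - bVII - ii7 - V7 - I7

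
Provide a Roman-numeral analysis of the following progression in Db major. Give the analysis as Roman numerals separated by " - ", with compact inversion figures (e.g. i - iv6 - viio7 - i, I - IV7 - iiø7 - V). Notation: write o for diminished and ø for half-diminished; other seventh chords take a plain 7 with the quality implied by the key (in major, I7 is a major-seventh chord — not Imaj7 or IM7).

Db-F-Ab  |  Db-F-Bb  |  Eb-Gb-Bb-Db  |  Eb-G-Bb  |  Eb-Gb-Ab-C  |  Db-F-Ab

I - vi6 - ii7 - V/V - V43 - I

Db-F-Ab: major triad on Db = scale degree 1 → I.
Db-F-Bb has root Bb, degree 6 in Db major, so vi6.
Eb-Gb-Bb-Db has root Eb, degree 2 in Db major, so ii7.
Eb-G-Bb: a major triad on Eb, the applied dominant of V → V/V.
Eb-Gb-Ab-C has root Ab, degree 5 in Db major, so V43.
Db-F-Ab: major triad on Db = scale degree 1 → I.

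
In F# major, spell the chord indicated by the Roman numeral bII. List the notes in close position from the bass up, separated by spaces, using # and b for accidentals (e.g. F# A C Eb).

G B D

bII is the Neapolitan chord — a major triad on the lowered second degree. In F# major that root is G.
So the chord is G-B-D, a major triad.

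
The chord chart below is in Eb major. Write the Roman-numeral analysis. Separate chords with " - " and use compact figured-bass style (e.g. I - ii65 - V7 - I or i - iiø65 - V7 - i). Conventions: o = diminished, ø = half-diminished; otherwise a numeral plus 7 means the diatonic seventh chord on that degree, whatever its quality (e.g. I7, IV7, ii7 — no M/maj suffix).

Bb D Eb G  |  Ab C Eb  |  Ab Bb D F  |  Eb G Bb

Bb-D-Eb-G: major seventh chord on Eb = scale degree 1 → I43.
Ab-C-Eb: root Ab is the subdominant; major triad there is IV.
Ab-Bb-D-F has root Bb, degree 5 in Eb major, so V42.
Eb-G-Bb: major triad on Eb = scale degree 1 → I.

I43 - IV - V42 - I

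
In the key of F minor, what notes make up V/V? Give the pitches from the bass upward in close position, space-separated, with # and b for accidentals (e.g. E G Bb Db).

G B D

The slash means an applied dominant: we want the dominant of V. In F minor, V is C major, and its dominant is built on G.
Building a major triad on G gives G-B-D.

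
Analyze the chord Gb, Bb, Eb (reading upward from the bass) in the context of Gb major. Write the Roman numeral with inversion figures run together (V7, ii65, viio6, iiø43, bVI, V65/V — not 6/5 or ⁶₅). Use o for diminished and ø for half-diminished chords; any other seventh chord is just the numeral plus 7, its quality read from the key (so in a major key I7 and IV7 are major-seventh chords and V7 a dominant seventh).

vi6

Stacked in thirds the chord is Eb-Gb-Bb: a minor triad on Eb.
Eb is scale degree 6 in Gb major, and a minor triad on that degree is written vi.
With Gb in the bass the chord is in first inversion, so the figured bass is 6.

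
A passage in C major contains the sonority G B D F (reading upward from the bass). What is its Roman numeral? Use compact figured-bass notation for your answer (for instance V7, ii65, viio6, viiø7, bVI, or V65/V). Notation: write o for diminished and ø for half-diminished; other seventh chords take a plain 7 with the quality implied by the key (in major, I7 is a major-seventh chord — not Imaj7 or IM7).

V7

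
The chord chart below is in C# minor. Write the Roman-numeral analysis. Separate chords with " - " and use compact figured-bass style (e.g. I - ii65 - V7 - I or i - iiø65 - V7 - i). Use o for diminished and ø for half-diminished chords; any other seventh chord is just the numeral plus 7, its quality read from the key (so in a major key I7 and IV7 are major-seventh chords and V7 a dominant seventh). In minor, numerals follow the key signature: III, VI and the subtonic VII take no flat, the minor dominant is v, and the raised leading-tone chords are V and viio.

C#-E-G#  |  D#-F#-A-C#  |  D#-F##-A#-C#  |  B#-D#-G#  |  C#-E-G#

C#-E-G#: root C# is the tonic; minor triad there is i.
D#-F#-A-C# has root D#, degree 2 in C# minor, so iiø7.
D#-F##-A#-C#: chromatic; D# is V of V, so V7/V.
B#-D#-G# has root G#, degree 5 in C# minor, so V6.
C#-E-G#: root C# is the tonic; minor triad there is i.

i - iiø7 - V7/V - V6 - i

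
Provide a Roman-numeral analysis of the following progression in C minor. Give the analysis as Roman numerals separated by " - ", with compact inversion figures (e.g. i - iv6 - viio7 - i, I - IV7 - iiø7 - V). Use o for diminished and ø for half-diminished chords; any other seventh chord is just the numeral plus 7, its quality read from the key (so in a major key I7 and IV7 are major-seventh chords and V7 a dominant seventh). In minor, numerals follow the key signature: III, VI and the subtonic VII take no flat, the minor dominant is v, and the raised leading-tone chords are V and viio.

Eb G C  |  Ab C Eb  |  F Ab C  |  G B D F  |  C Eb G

i6 - VI - iv - V7 - i

Eb-G-C: minor triad on C = scale degree 1 → i6.
Ab-C-Eb has root Ab, degree 6 in C minor, so VI.
F-Ab-C: root F is the subdominant; minor triad there is iv.
G-B-D-F: root G is the dominant; dominant seventh chord there is V7.
C-Eb-G: minor triad on C = scale degree 1 → i.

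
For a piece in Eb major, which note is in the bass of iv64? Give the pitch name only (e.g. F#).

Eb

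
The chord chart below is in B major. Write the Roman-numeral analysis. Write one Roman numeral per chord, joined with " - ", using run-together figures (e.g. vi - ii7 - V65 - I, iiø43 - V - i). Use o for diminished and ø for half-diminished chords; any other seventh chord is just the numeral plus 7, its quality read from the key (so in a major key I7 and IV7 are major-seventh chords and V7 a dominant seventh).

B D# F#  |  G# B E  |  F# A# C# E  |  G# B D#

I - IV6 - V7 - vi

B-D#-F#: major triad on B = scale degree 1 → I.
G#-B-E: major triad on E = scale degree 4 → IV6.
F#-A#-C#-E: dominant seventh chord on F# = scale degree 5 → V7.
G#-B-D#: minor triad on G# = scale degree 6 → vi.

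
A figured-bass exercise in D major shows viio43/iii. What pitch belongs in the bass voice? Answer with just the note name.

The applied chord viio43/iii is rooted on E#: E#-G#-B-D.
The figure 43 means second inversion — the fifth is in the bass.

B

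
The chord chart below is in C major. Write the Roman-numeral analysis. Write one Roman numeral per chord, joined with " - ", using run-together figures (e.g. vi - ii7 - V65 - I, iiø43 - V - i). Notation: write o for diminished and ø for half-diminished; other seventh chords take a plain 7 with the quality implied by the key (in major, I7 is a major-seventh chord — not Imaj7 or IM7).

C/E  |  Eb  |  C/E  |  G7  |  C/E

I6 - bIII - I6 - V7 - I6

C/E: major triad on C = scale degree 1 → I6.
Eb: Eb with this quality isn't in the key; it's bIII, borrowed from the parallel minor.
C/E has root C, degree 1 in C major, so I6.
G7: root G is the dominant; dominant seventh chord there is V7.
C/E: root C is the tonic; major triad there is I6.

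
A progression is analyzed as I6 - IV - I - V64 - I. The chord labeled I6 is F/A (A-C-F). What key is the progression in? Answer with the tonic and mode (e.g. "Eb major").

I6 is given as A-C-F — a major triad with root F.
If F is scale degree 1 and the mode makes that degree carry a major triad, the tonic is F and the mode is major.

F major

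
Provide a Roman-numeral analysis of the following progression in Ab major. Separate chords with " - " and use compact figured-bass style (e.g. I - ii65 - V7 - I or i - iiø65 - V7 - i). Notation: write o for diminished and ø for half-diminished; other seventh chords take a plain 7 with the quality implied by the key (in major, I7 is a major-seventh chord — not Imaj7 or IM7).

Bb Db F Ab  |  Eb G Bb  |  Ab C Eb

Bb-Db-F-Ab: root Bb is the supertonic; minor seventh chord there is ii7.
Eb-G-Bb has root Eb, degree 5 in Ab major, so V.
Ab-C-Eb: root Ab is the tonic; major triad there is I.

ii7 - V - I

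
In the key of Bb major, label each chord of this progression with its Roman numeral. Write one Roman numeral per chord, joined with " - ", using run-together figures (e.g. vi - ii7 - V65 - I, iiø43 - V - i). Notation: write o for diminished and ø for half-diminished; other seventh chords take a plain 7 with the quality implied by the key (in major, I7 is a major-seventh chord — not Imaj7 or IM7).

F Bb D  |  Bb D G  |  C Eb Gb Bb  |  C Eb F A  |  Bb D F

I64 - vi6 - iiø7 - V43 - I

F-Bb-D: root Bb is the tonic; major triad there is I64.
Bb-D-G has root G, degree 6 in Bb major, so vi6.
C-Eb-Gb-Bb is non-diatonic — iiø7, a mixture chord from Bb minor.
C-Eb-F-A: root F is the dominant; dominant seventh chord there is V43.
Bb-D-F has root Bb, degree 1 in Bb major, so I.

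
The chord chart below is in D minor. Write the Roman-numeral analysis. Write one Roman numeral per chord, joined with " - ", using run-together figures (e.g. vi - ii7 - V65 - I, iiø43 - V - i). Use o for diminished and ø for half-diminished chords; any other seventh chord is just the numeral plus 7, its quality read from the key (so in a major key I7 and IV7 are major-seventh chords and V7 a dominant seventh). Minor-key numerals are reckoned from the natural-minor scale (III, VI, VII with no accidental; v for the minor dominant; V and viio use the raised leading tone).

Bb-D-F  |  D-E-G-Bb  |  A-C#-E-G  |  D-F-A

Bb-D-F: major triad on Bb = scale degree 6 → VI.
D-E-G-Bb: root E is the supertonic; half-diminished seventh chord there is iiø42.
A-C#-E-G: root A is the dominant; dominant seventh chord there is V7.
D-F-A has root D, degree 1 in D minor, so i.

VI - iiø42 - V7 - i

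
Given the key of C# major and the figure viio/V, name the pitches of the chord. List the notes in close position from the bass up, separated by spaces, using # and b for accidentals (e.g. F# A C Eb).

The slash marks an applied leading-tone chord: viio of V. In C# major, V is G#, so the leading tone to it is F##, a half step below.
Building a diminished triad on F## gives F##-A#-C#.

F## A# C#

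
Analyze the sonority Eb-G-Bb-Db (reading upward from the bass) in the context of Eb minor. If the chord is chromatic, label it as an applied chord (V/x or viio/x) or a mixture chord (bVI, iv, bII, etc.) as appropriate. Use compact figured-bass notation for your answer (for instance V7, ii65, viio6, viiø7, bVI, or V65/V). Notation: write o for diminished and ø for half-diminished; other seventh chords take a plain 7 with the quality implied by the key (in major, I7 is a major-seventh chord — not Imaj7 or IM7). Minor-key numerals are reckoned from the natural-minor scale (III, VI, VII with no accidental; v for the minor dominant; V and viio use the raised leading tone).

Stacked in thirds the chord is Eb-G-Bb-Db: a dominant seventh chord on Eb.
Eb is not a diatonic chord root with this quality in Eb minor, but it lies a perfect fifth above Ab (iv), so the chord functions as an applied dominant of iv.

V7/iv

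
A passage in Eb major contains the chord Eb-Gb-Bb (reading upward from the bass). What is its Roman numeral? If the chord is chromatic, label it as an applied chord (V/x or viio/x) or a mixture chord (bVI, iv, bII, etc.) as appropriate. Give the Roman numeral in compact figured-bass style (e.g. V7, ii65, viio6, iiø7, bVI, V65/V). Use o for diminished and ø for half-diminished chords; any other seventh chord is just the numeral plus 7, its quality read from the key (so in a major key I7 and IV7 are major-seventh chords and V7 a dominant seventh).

i

The pitches Eb-Gb-Bb form a minor triad rooted on Eb.
Eb is the first degree of Eb major. This is the minor tonic, borrowed from the parallel minor.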